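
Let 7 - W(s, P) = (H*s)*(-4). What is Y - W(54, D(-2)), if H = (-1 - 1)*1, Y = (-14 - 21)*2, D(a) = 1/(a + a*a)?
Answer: 355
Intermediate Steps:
D(a) = 1/(a + a²)
Y = -70 (Y = -35*2 = -70)
H = -2 (H = -2*1 = -2)
W(s, P) = 7 - 8*s (W(s, P) = 7 - (-2*s)*(-4) = 7 - 8*s)
Y - W(54, D(-2)) = -70 - (7 - 8*54) = -70 - (7 - 432) = -70 - 1*(-425) = -70 + 425 = 355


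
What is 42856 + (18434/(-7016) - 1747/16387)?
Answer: 2463445534721/57485596 ≈ 42853.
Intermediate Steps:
42856 + (18434/(-7016) - 1747/16387) = 42856 + (18434*(-1/7016) - 1747*1/16387) = 42856 + (-9217/3508 - 1747/16387) = 42856 - 157167455/57485596 = 2463445534721/57485596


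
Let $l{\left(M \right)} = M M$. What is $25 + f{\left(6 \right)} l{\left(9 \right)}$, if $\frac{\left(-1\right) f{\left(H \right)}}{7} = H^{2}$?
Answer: $-20387$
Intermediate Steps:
$f{\left(H \right)} = - 7 H^{2}$
$l{\left(M \right)} = M^{2}$
$25 + f{\left(6 \right)} l{\left(9 \right)} = 25 + - 7 \cdot 6^{2} \cdot 9^{2} = 25 + \left(-7\right) 36 \cdot 81 = 25 - 20412 = -20387$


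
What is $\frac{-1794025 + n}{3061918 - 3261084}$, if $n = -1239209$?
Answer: $\frac{1516617}{99583} \approx 15.23$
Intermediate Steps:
$\frac{-1794025 + n}{3061918 - 3261084} = \frac{-1794025 - 1239209}{3061918 - 3261084} = - \frac{3033234}{-199166} = \left(-3033234\right) \left(- \frac{1}{199166}\right) = \frac{1516617}{99583}$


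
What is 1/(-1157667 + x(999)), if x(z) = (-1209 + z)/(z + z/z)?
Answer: -100/115766721 ≈ -8.6381e-7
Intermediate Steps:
x(z) = (-1209 + z)/(1 + z) (x(z) = (-1209 + z)/(z + 1) = (-1209 + z)/(1 + z))
1/(-1157667 + x(999)) = 1/(-1157667 + (-1209 + 999)/(1 + 999)) = 1/(-1157667 - 210/1000) = 1/(-1157667 + (1/1000)*(-210)) = 1/(-1157667 - 21/100) = 1/(-115766721/100) = -100/115766721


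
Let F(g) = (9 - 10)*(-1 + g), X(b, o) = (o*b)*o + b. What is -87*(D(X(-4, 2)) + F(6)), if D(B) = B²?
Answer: -34365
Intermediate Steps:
X(b, o) = b + b*o² (X(b, o) = (b*o)*o + b = b*o² + b = b + b*o²)
F(g) = 1 - g (F(g) = -(-1 + g) = 1 - g)
-87*(D(X(-4, 2)) + F(6)) = -87*((-4*(1 + 2²))² + (1 - 1*6)) = -87*((-4*(1 + 4))² + (1 - 6)) = -87*((-4*5)² - 5) = -87*((-20)² - 5) = -87*(400 - 5) = -87*395 = -34365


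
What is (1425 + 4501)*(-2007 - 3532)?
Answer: -32824114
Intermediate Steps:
(1425 + 4501)*(-2007 - 3532) = 5926*(-5539) = -32824114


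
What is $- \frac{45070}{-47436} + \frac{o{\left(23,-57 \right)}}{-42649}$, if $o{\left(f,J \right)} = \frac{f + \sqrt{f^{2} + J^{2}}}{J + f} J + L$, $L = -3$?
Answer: $\frac{8162140562}{8598166347} - \frac{57 \sqrt{3778}}{1450066} \approx 0.94687$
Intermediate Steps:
$o{\left(f,J \right)} = -3 + \frac{J \left(f + \sqrt{J^{2} + f^{2}}\right)}{J + f}$ ($o{\left(f,J \right)} = \frac{f + \sqrt{f^{2} + J^{2}}}{J + f} J - 3 = \frac{f + \sqrt{J^{2} + f^{2}}}{J + f} J - 3 = \frac{J \left(f + \sqrt{J^{2} + f^{2}}\right)}{J + f} - 3 = -3 + \frac{J \left(f + \sqrt{J^{2} + f^{2}}\right)}{J + f}$)
$- \frac{45070}{-47436} + \frac{o{\left(23,-57 \right)}}{-42649} = - \frac{45070}{-47436} + \frac{\frac{1}{-57 + 23} \left(\left(-3\right) \left(-57\right) - 69 - 1311 - 57 \sqrt{\left(-57\right)^{2} + 23^{2}}\right)}{-42649} = \left(-45070\right) \left(- \frac{1}{47436}\right) + \frac{171 - 69 - 1311 - 57 \sqrt{3249 + 529}}{-34} \left(- \frac{1}{42649}\right) = \frac{22535}{23718} + - \frac{171 - 69 - 1311 - 57 \sqrt{3778}}{34} \left(- \frac{1}{42649}\right) = \frac{22535}{23718} + - \frac{-1209 - 57 \sqrt{3778}}{34} \left(- \frac{1}{42649}\right) = \frac{22535}{23718} + \left(\frac{1209}{34} + \frac{57 \sqrt{3778}}{34}\right) \left(- \frac{1}{42649}\right) = \frac{22535}{23718} - \left(\frac{1209}{1450066} + \frac{57 \sqrt{3778}}{1450066}\right) = \frac{8162140562}{8598166347} - \frac{57 \sqrt{3778}}{1450066}$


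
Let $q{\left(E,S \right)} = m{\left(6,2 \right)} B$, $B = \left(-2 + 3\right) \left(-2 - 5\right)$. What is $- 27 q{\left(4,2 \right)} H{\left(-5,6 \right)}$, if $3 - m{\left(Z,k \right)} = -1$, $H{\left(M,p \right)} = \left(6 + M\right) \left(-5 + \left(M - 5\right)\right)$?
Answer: $-11340$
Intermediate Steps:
$H{\left(M,p \right)} = \left(-10 + M\right) \left(6 + M\right)$ ($H{\left(M,p \right)} = \left(6 + M\right) \left(-5 + \left(-5 + M\right)\right) = \left(6 + M\right) \left(-10 + M\right) = \left(-10 + M\right) \left(6 + M\right)$)
$m{\left(Z,k \right)} = 4$ ($m{\left(Z,k \right)} = 3 - -1 = 3 + 1 = 4$)
$B = -7$ ($B = 1 \left(-7\right) = -7$)
$q{\left(E,S \right)} = -28$ ($q{\left(E,S \right)} = 4 \left(-7\right) = -28$)
$- 27 q{\left(4,2 \right)} H{\left(-5,6 \right)} = \left(-27\right) \left(-28\right) \left(-60 + \left(-5\right)^{2} - -20\right) = 756 \left(-60 + 25 + 20\right) = 756 \left(-15\right) = -11340$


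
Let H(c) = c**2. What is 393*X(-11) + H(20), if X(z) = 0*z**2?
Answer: 400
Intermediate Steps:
X(z) = 0
393*X(-11) + H(20) = 393*0 + 20**2 = 0 + 400 = 400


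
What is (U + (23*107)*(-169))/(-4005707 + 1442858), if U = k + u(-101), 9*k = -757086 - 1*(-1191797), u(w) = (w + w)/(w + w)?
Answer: 3308461/23065641 ≈ 0.14344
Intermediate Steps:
u(w) = 1 (u(w) = (2*w)/((2*w)) = (2*w)*(1/(2*w)) = 1)
k = 434711/9 (k = (-757086 - 1*(-1191797))/9 = (-757086 + 1191797)/9 = (1/9)*434711 = 434711/9 ≈ 48301.)
U = 434720/9 (U = 434711/9 + 1 = 434720/9 ≈ 48302.)
(U + (23*107)*(-169))/(-4005707 + 1442858) = (434720/9 + (23*107)*(-169))/(-4005707 + 1442858) = (434720/9 + 2461*(-169))/(-2562849) = (434720/9 - 415909)*(-1/2562849) = -3308461/9*(-1/2562849) = 3308461/23065641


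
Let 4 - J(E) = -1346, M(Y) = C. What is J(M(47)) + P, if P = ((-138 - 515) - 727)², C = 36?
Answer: 1905750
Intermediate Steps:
M(Y) = 36
J(E) = 1350 (J(E) = 4 - 1*(-1346) = 4 + 1346 = 1350)
P = 1904400 (P = (-653 - 727)² = (-1380)² = 1904400)
J(M(47)) + P = 1350 + 1904400 = 1905750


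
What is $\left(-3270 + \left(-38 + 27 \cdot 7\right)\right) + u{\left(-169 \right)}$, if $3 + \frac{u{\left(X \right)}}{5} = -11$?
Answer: $-3189$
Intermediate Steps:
$u{\left(X \right)} = -70$ ($u{\left(X \right)} = -15 + 5 \left(-11\right) = -15 - 55 = -70$)
$\left(-3270 + \left(-38 + 27 \cdot 7\right)\right) + u{\left(-169 \right)} = \left(-3270 + \left(-38 + 27 \cdot 7\right)\right) - 70 = \left(-3270 + \left(-38 + 189\right)\right) - 70 = \left(-3270 + 151\right) - 70 = -3119 - 70 = -3189$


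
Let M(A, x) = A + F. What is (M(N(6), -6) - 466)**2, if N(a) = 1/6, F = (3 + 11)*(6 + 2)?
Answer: 4507129/36 ≈ 1.2520e+5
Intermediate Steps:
F = 112 (F = 14*8 = 112)
N(a) = 1/6
M(A, x) = 112 + A (M(A, x) = A + 112 = 112 + A)
(M(N(6), -6) - 466)**2 = ((112 + 1/6) - 466)**2 = (673/6 - 466)**2 = (-2123/6)**2 = 4507129/36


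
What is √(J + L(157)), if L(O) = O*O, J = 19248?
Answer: √43897 ≈ 209.52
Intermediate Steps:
L(O) = O²
√(J + L(157)) = √(19248 + 157²) = √(19248 + 24649) = √43897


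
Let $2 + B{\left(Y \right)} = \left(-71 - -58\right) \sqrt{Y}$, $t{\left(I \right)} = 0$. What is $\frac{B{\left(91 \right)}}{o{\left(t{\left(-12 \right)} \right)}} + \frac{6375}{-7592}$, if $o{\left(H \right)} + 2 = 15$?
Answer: $- \frac{7543}{7592} - \sqrt{91} \approx -10.533$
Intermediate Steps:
$o{\left(H \right)} = 13$ ($o{\left(H \right)} = -2 + 15 = 13$)
$B{\left(Y \right)} = -2 - 13 \sqrt{Y}$ ($B{\left(Y \right)} = -2 + \left(-71 - -58\right) \sqrt{Y} = -2 + \left(-71 + 58\right) \sqrt{Y} = -2 - 13 \sqrt{Y}$)
$\frac{B{\left(91 \right)}}{o{\left(t{\left(-12 \right)} \right)}} + \frac{6375}{-7592} = \frac{-2 - 13 \sqrt{91}}{13} + \frac{6375}{-7592} = \left(-2 - 13 \sqrt{91}\right) \frac{1}{13} + 6375 \left(- \frac{1}{7592}\right) = \left(- \frac{2}{13} - \sqrt{91}\right) - \frac{6375}{7592} = - \frac{7543}{7592} - \sqrt{91}$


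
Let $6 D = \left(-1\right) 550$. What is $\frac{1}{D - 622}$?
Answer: $- \frac{3}{2141} \approx -0.0014012$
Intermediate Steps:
$D = - \frac{275}{3}$ ($D = \frac{\left(-1\right) 550}{6} = \frac{1}{6} \left(-550\right) = - \frac{275}{3} \approx -91.667$)
$\frac{1}{D - 622} = \frac{1}{- \frac{275}{3} - 622} = \frac{1}{- \frac{2141}{3}} = - \frac{3}{2141}$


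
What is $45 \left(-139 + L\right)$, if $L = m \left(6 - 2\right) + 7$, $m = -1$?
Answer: $-6120$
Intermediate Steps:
$L = 3$ ($L = - (6 - 2) + 7 = \left(-1\right) 4 + 7 = -4 + 7 = 3$)
$45 \left(-139 + L\right) = 45 \left(-139 + 3\right) = 45 \left(-136\right) = -6120$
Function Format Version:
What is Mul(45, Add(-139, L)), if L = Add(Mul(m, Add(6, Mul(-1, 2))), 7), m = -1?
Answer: -6120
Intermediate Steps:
L = 3 (L = Add(Mul(-1, Add(6, Mul(-1, 2))), 7) = Add(Mul(-1, Add(6, -2)), 7) = Add(Mul(-1, 4), 7) = Add(-4, 7) = 3)
Mul(45, Add(-139, L)) = Mul(45, Add(-139, 3)) = Mul(45, -136) = -6120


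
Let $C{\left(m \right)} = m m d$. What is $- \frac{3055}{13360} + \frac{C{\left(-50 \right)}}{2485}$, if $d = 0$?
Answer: $- \frac{611}{2672} \approx -0.22867$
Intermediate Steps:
$C{\left(m \right)} = 0$ ($C{\left(m \right)} = m m 0 = m^{2} \cdot 0 = 0$)
$- \frac{3055}{13360} + \frac{C{\left(-50 \right)}}{2485} = - \frac{3055}{13360} + \frac{0}{2485} = \left(-3055\right) \frac{1}{13360} + 0 \cdot \frac{1}{2485} = - \frac{611}{2672} + 0 = - \frac{611}{2672}$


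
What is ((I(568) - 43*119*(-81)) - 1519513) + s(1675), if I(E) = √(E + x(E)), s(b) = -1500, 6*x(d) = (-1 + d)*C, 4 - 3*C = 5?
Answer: -1106536 + √2146/2 ≈ -1.1065e+6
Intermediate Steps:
C = -⅓ (C = 4/3 - ⅓*5 = 4/3 - 5/3 = -⅓ ≈ -0.33333)
x(d) = 1/18 - d/18 (x(d) = ((-1 + d)*(-⅓))/6 = (⅓ - d/3)/6 = 1/18 - d/18)
I(E) = √(1/18 + 17*E/18) (I(E) = √(E + (1/18 - E/18)) = √(1/18 + 17*E/18))
((I(568) - 43*119*(-81)) - 1519513) + s(1675) = ((√(2 + 34*568)/6 - 43*119*(-81)) - 1519513) - 1500 = ((√(2 + 19312)/6 - 5117*(-81)) - 1519513) - 1500 = ((√19314/6 + 414477) - 1519513) - 1500 = (((3*√2146)/6 + 414477) - 1519513) - 1500 = ((√2146/2 + 414477) - 1519513) - 1500 = ((414477 + √2146/2) - 1519513) - 1500 = (-1105036 + √2146/2) - 1500 = -1106536 + √2146/2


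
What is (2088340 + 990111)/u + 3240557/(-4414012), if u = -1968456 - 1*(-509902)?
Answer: -9157423514995/3219037429324 ≈ -2.8448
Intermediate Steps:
u = -1458554 (u = -1968456 + 509902 = -1458554)
(2088340 + 990111)/u + 3240557/(-4414012) = (2088340 + 990111)/(-1458554) + 3240557/(-4414012) = 3078451*(-1/1458554) + 3240557*(-1/4414012) = -3078451/1458554 - 3240557/4414012 = -9157423514995/3219037429324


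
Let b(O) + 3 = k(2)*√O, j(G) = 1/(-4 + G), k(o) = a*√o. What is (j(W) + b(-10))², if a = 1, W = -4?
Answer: (25 - 16*I*√5)²/64 ≈ -10.234 - 27.951*I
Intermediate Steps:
k(o) = √o (k(o) = 1*√o = √o)
b(O) = -3 + √2*√O
(j(W) + b(-10))² = (1/(-4 - 4) + (-3 + √2*√(-10)))² = (1/(-8) + (-3 + √2*(I*√10)))² = (-⅛ + (-3 + 2*I*√5))² = (-25/8 + 2*I*√5)²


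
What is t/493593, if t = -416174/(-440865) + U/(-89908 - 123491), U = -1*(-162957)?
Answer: 1885453069/5159700393953895 ≈ 3.6542e-7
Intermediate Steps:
U = 162957
t = 1885453069/10453350015 (t = -416174/(-440865) + 162957/(-89908 - 123491) = -416174*(-1/440865) + 162957/(-213399) = 416174/440865 + 162957*(-1/213399) = 416174/440865 - 54319/71133 = 1885453069/10453350015 ≈ 0.18037)
t/493593 = (1885453069/10453350015)/493593 = (1885453069/10453350015)*(1/493593) = 1885453069/5159700393953895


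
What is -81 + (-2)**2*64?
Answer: 175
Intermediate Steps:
-81 + (-2)**2*64 = -81 + 4*64 = -81 + 256 = 175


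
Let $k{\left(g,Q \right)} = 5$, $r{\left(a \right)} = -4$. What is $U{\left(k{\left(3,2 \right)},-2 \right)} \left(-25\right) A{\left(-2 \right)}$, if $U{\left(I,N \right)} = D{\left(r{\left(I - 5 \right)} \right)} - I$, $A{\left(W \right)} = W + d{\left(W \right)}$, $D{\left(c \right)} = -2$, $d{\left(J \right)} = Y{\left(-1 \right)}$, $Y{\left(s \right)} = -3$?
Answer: $-875$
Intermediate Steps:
$d{\left(J \right)} = -3$
$A{\left(W \right)} = -3 + W$ ($A{\left(W \right)} = W - 3 = -3 + W$)
$U{\left(I,N \right)} = -2 - I$
$U{\left(k{\left(3,2 \right)},-2 \right)} \left(-25\right) A{\left(-2 \right)} = \left(-2 - 5\right) \left(-25\right) \left(-3 - 2\right) = \left(-2 - 5\right) \left(-25\right) \left(-5\right) = \left(-7\right) \left(-25\right) \left(-5\right) = 175 \left(-5\right) = -875$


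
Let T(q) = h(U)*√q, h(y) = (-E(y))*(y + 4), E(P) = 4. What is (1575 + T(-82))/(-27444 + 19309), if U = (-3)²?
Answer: -315/1627 + 52*I*√82/8135 ≈ -0.19361 + 0.057883*I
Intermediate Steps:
U = 9
h(y) = -16 - 4*y (h(y) = (-1*4)*(y + 4) = -4*(4 + y) = -16 - 4*y)
T(q) = -52*√q (T(q) = (-16 - 4*9)*√q = (-16 - 36)*√q = -52*√q)
(1575 + T(-82))/(-27444 + 19309) = (1575 - 52*I*√82)/(-27444 + 19309) = (1575 - 52*I*√82)/(-8135) = (1575 - 52*I*√82)*(-1/8135) = -315/1627 + 52*I*√82/8135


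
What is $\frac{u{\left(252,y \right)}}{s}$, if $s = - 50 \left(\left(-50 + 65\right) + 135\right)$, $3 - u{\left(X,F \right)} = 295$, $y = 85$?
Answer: $\frac{73}{1875} \approx 0.038933$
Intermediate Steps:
$u{\left(X,F \right)} = -292$ ($u{\left(X,F \right)} = 3 - 295 = -292$)
$s = -7500$ ($s = - 50 \left(15 + 135\right) = \left(-50\right) 150 = -7500$)
$\frac{u{\left(252,y \right)}}{s} = - \frac{292}{-7500} = \left(-292\right) \left(- \frac{1}{7500}\right) = \frac{73}{1875}$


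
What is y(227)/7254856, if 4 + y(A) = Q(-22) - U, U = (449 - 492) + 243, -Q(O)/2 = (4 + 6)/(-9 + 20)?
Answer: -283/9975427 ≈ -2.8370e-5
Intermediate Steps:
Q(O) = -20/11 (Q(O) = -2*(4 + 6)/(-9 + 20) = -20/11)
U = 200 (U = -43 + 243 = 200)
y(A) = -2264/11 (y(A) = -4 + (-20/11 - 1*200) = -4 + (-20/11 - 200) = -4 - 2220/11 = -2264/11)
y(227)/7254856 = -2264/11/7254856 = -2264/11*1/7254856 = -283/9975427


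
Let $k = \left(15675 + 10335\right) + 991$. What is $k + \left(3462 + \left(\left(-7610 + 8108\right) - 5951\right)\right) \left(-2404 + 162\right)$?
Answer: $4490823$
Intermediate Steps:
$k = 27001$ ($k = 26010 + 991 = 27001$)
$k + \left(3462 + \left(\left(-7610 + 8108\right) - 5951\right)\right) \left(-2404 + 162\right) = 27001 + \left(3462 + \left(\left(-7610 + 8108\right) - 5951\right)\right) \left(-2404 + 162\right) = 27001 + \left(3462 + \left(498 - 5951\right)\right) \left(-2242\right) = 27001 + \left(3462 - 5453\right) \left(-2242\right) = 27001 - -4463822 = 27001 + 4463822 = 4490823$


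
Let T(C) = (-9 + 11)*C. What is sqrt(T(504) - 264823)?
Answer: I*sqrt(263815) ≈ 513.63*I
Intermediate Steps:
T(C) = 2*C
sqrt(T(504) - 264823) = sqrt(2*504 - 264823) = sqrt(1008 - 264823) = sqrt(-263815) = I*sqrt(263815)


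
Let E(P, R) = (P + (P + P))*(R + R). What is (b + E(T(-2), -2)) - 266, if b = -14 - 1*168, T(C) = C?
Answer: -424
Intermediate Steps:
E(P, R) = 6*P*R (E(P, R) = (P + 2*P)*(2*R) = (3*P)*(2*R) = 6*P*R)
b = -182 (b = -14 - 168 = -182)
(b + E(T(-2), -2)) - 266 = (-182 + 6*(-2)*(-2)) - 266 = (-182 + 24) - 266 = -158 - 266 = -424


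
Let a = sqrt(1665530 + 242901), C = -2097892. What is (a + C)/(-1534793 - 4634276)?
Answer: 2097892/6169069 - sqrt(1908431)/6169069 ≈ 0.33984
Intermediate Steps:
a = sqrt(1908431) ≈ 1381.5
(a + C)/(-1534793 - 4634276) = (sqrt(1908431) - 2097892)/(-1534793 - 4634276) = (-2097892 + sqrt(1908431))/(-6169069) = (-2097892 + sqrt(1908431))*(-1/6169069) = 2097892/6169069 - sqrt(1908431)/6169069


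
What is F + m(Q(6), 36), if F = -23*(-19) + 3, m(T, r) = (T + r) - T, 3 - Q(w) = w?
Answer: 476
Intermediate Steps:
Q(w) = 3 - w
m(T, r) = r
F = 440 (F = 437 + 3 = 440)
F + m(Q(6), 36) = 440 + 36 = 476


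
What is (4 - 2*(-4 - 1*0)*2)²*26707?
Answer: 10682800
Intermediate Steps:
(4 - 2*(-4 - 1*0)*2)²*26707 = (4 - 2*(-4 + 0)*2)²*26707 = (4 - 2*(-4)*2)²*26707 = (4 + 8*2)²*26707 = (4 + 16)²*26707 = 20²*26707 = 400*26707 = 10682800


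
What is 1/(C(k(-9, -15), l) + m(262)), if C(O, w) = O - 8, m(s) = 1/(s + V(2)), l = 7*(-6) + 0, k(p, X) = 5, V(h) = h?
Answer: -264/791 ≈ -0.33375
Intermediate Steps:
l = -42 (l = -42 + 0 = -42)
m(s) = 1/(2 + s) (m(s) = 1/(s + 2) = 1/(2 + s))
C(O, w) = -8 + O
1/(C(k(-9, -15), l) + m(262)) = 1/((-8 + 5) + 1/(2 + 262)) = 1/(-3 + 1/264) = 1/(-791/264) = -264/791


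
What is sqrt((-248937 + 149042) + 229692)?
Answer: sqrt(129797) ≈ 360.27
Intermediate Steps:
sqrt((-248937 + 149042) + 229692) = sqrt(-99895 + 229692) = sqrt(129797)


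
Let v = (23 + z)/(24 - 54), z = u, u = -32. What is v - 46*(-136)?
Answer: 62563/10 ≈ 6256.3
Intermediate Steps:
z = -32
v = 3/10 (v = (23 - 32)/(24 - 54) = -9/(-30) = -9*(-1/30) = 3/10 ≈ 0.30000)
v - 46*(-136) = 3/10 - 46*(-136) = 3/10 + 6256 = 62563/10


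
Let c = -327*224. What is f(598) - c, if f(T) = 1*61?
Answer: 73309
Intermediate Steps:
c = -73248
f(T) = 61
f(598) - c = 61 - 1*(-73248) = 61 + 73248 = 73309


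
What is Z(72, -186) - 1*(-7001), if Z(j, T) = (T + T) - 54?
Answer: 6575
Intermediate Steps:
Z(j, T) = -54 + 2*T (Z(j, T) = 2*T - 54 = -54 + 2*T)
Z(72, -186) - 1*(-7001) = (-54 + 2*(-186)) - 1*(-7001) = (-54 - 372) + 7001 = -426 + 7001 = 6575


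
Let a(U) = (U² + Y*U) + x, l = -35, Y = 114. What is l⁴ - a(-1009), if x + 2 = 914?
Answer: 596658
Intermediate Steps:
x = 912 (x = -2 + 914 = 912)
a(U) = 912 + U² + 114*U (a(U) = (U² + 114*U) + 912 = 912 + U² + 114*U)
l⁴ - a(-1009) = (-35)⁴ - (912 + (-1009)² + 114*(-1009)) = 1500625 - (912 + 1018081 - 115026) = 1500625 - 1*903967 = 1500625 - 903967 = 596658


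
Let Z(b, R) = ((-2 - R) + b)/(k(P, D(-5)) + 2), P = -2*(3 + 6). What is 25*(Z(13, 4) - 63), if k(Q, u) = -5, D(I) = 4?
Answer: -4900/3 ≈ -1633.3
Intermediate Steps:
P = -18 (P = -2*9 = -18)
Z(b, R) = 2/3 - b/3 + R/3 (Z(b, R) = ((-2 - R) + b)/(-5 + 2) = (-2 + b - R)/(-3) = (-2 + b - R)*(-1/3) = 2/3 - b/3 + R/3)
25*(Z(13, 4) - 63) = 25*((2/3 - 1/3*13 + (1/3)*4) - 63) = 25*((2/3 - 13/3 + 4/3) - 63) = 25*(-7/3 - 63) = 25*(-196/3) = -4900/3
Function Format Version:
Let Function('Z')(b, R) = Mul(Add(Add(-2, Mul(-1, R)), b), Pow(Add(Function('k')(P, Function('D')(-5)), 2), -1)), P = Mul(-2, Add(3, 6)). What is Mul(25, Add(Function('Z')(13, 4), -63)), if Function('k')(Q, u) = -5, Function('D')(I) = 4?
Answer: Rational(-4900, 3) ≈ -1633.3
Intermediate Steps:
P = -18 (P = Mul(-2, 9) = -18)
Function('Z')(b, R) = Add(Rational(2, 3), Mul(Rational(-1, 3), b), Mul(Rational(1, 3), R)) (Function('Z')(b, R) = Mul(Add(Add(-2, Mul(-1, R)), b), Pow(Add(-5, 2), -1)) = Mul(Add(-2, b, Mul(-1, R)), Pow(-3, -1)) = Mul(Add(-2, b, Mul(-1, R)), Rational(-1, 3)) = Add(Rational(2, 3), Mul(Rational(-1, 3), b), Mul(Rational(1, 3), R)))
Mul(25, Add(Function('Z')(13, 4), -63)) = Mul(25, Add(Add(Rational(2, 3), Mul(Rational(-1, 3), 13), Mul(Rational(1, 3), 4)), -63)) = Mul(25, Add(Add(Rational(2, 3), Rational(-13, 3), Rational(4, 3)), -63)) = Mul(25, Add(Rational(-7, 3), -63)) = Mul(25, Rational(-196, 3)) = Rational(-4900, 3)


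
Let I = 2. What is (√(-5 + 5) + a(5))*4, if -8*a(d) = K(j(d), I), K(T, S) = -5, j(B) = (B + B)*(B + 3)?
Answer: 5/2 ≈ 2.5000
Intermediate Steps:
j(B) = 2*B*(3 + B) (j(B) = (2*B)*(3 + B) = 2*B*(3 + B))
a(d) = 5/8 (a(d) = -⅛*(-5) = 5/8)
(√(-5 + 5) + a(5))*4 = (√(-5 + 5) + 5/8)*4 = (√0 + 5/8)*4 = (0 + 5/8)*4 = (5/8)*4 = 5/2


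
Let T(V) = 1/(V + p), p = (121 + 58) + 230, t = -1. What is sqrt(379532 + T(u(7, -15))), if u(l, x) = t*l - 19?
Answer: sqrt(55673169931)/383 ≈ 616.06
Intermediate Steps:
p = 409 (p = 179 + 230 = 409)
u(l, x) = -19 - l (u(l, x) = -l - 19 = -19 - l)
T(V) = 1/(409 + V) (T(V) = 1/(V + 409) = 1/(409 + V))
sqrt(379532 + T(u(7, -15))) = sqrt(379532 + 1/(409 + (-19 - 1*7))) = sqrt(379532 + 1/(409 + (-19 - 7))) = sqrt(379532 + 1/(409 - 26)) = sqrt(379532 + 1/383) = sqrt(145360757/383) = sqrt(55673169931)/383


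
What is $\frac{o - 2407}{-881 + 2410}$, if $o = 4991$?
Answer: $\frac{2584}{1529} \approx 1.69$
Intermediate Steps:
$\frac{o - 2407}{-881 + 2410} = \frac{4991 - 2407}{-881 + 2410} = \frac{2584}{1529}$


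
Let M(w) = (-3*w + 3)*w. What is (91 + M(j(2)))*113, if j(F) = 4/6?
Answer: 31075/3 ≈ 10358.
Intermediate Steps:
j(F) = ⅔ (j(F) = 4*(⅙) = ⅔)
M(w) = w*(3 - 3*w) (M(w) = (3 - 3*w)*w = w*(3 - 3*w))
(91 + M(j(2)))*113 = (91 + 3*(⅔)*(1 - 1*⅔))*113 = (91 + 3*(⅔)*(1 - ⅔))*113 = (91 + 3*(⅔)*(⅓))*113 = (91 + ⅔)*113 = (275/3)*113 = 31075/3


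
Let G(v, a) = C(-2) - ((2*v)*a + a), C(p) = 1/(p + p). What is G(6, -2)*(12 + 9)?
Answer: 2163/4 ≈ 540.75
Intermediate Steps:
C(p) = 1/(2*p)
G(v, a) = -¼ - a - 2*a*v (G(v, a) = (½)/(-2) - ((2*v)*a + a) = (½)*(-½) - (2*a*v + a) = -¼ - (a + 2*a*v) = -¼ + (-a - 2*a*v) = -¼ - a - 2*a*v)
G(6, -2)*(12 + 9) = (-¼ - 1*(-2) - 2*(-2)*6)*(12 + 9) = (-¼ + 2 + 24)*21 = (103/4)*21 = 2163/4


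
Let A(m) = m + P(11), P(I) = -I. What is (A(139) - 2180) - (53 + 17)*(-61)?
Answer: 2218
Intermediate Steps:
A(m) = -11 + m (A(m) = m - 1*11 = m - 11 = -11 + m)
(A(139) - 2180) - (53 + 17)*(-61) = ((-11 + 139) - 2180) - (53 + 17)*(-61) = (128 - 2180) - 70*(-61) = -2052 - 1*(-4270) = -2052 + 4270 = 2218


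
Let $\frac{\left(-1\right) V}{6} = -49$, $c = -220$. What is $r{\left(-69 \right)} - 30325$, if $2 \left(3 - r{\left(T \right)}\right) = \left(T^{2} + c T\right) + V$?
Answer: $- \frac{80879}{2} \approx -40440.0$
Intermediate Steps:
$V = 294$ ($V = \left(-6\right) \left(-49\right) = 294$)
$r{\left(T \right)} = -144 + 110 T - \frac{T^{2}}{2}$ ($r{\left(T \right)} = 3 - \frac{\left(T^{2} - 220 T\right) + 294}{2} = 3 - \frac{294 + T^{2} - 220 T}{2} = 3 - \left(147 + \frac{T^{2}}{2} - 110 T\right) = -144 + 110 T - \frac{T^{2}}{2}$)
$r{\left(-69 \right)} - 30325 = \left(-144 + 110 \left(-69\right) - \frac{\left(-69\right)^{2}}{2}\right) - 30325 = \left(-144 - 7590 - \frac{4761}{2}\right) - 30325 = - \frac{20229}{2} - 30325 = - \frac{80879}{2}$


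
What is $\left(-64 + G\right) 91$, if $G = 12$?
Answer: $-4732$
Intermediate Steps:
$\left(-64 + G\right) 91 = \left(-64 + 12\right) 91 = \left(-52\right) 91 = -4732$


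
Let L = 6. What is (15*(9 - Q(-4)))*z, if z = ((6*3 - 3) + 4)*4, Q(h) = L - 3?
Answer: 6840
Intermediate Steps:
Q(h) = 3 (Q(h) = 6 - 3 = 3)
z = 76 (z = ((18 - 3) + 4)*4 = (15 + 4)*4 = 19*4 = 76)
(15*(9 - Q(-4)))*z = (15*(9 - 1*3))*76 = (15*(9 - 3))*76 = (15*6)*76 = 90*76 = 6840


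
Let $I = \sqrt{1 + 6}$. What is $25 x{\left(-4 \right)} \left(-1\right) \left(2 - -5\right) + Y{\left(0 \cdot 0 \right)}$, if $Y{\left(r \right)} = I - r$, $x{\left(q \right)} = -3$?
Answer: $525 + \sqrt{7} \approx 527.65$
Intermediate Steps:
$I = \sqrt{7} \approx 2.6458$
$Y{\left(r \right)} = \sqrt{7} - r$
$25 x{\left(-4 \right)} \left(-1\right) \left(2 - -5\right) + Y{\left(0 \cdot 0 \right)} = 25 \left(-3\right) \left(-1\right) \left(2 - -5\right) + \left(\sqrt{7} - 0 \cdot 0\right) = 25 \cdot 3 \left(2 + 5\right) + \left(\sqrt{7} - 0\right) = 25 \cdot 3 \cdot 7 + \left(\sqrt{7} + 0\right) = 25 \cdot 21 + \sqrt{7} = 525 + \sqrt{7}$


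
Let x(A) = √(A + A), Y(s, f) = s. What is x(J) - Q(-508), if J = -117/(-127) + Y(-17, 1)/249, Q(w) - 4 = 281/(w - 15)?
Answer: -1811/523 + 2*√426499401/31623 ≈ -2.1566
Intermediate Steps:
Q(w) = 4 + 281/(-15 + w) (Q(w) = 4 + 281/(w - 15) = 4 + 281/(-15 + w))
J = 26974/31623 (J = -117/(-127) - 17/249 = -117*(-1/127) - 17*1/249 = 117/127 - 17/249 = 26974/31623 ≈ 0.85299)
x(A) = √2*√A (x(A) = √(2*A) = √2*√A)
x(J) - Q(-508) = √2*√(26974/31623) - (221 + 4*(-508))/(-15 - 508) = √2*(√852998802/31623) - (221 - 2032)/(-523) = 2*√426499401/31623 - (-1)*(-1811)/523 = 2*√426499401/31623 - 1*1811/523 = 2*√426499401/31623 - 1811/523 = -1811/523 + 2*√426499401/31623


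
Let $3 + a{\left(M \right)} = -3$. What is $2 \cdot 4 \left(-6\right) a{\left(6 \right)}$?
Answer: $288$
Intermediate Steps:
$a{\left(M \right)} = -6$ ($a{\left(M \right)} = -3 - 3 = -6$)
$2 \cdot 4 \left(-6\right) a{\left(6 \right)} = 2 \cdot 4 \left(-6\right) \left(-6\right) = 8 \left(-6\right) \left(-6\right) = \left(-48\right) \left(-6\right) = 288$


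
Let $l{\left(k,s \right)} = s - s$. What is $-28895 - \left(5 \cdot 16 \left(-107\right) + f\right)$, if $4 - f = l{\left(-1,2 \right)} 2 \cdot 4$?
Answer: $-20339$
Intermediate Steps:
$l{\left(k,s \right)} = 0$
$f = 4$ ($f = 4 - 0 \cdot 2 \cdot 4 = 4 - 0 \cdot 4 = 4 - 0 = 4 + 0 = 4$)
$-28895 - \left(5 \cdot 16 \left(-107\right) + f\right) = -28895 - \left(5 \cdot 16 \left(-107\right) + 4\right) = -28895 - \left(80 \left(-107\right) + 4\right) = -28895 - \left(-8560 + 4\right) = -28895 - -8556 = -28895 + 8556 = -20339$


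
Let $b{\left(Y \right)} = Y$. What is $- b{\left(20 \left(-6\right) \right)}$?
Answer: $120$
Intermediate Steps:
$- b{\left(20 \left(-6\right) \right)} = - 20 \left(-6\right) = \left(-1\right) \left(-120\right) = 120$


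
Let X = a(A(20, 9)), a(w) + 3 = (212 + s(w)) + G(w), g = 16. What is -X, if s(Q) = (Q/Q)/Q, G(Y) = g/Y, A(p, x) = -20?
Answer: -4163/20 ≈ -208.15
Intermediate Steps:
G(Y) = 16/Y
s(Q) = 1/Q
a(w) = 209 + 17/w (a(w) = -3 + ((212 + 1/w) + 16/w) = -3 + (212 + 17/w) = 209 + 17/w)
X = 4163/20 (X = 209 + 17/(-20) = 209 + 17*(-1/20) = 209 - 17/20 = 4163/20 ≈ 208.15)
-X = -1*4163/20 = -4163/20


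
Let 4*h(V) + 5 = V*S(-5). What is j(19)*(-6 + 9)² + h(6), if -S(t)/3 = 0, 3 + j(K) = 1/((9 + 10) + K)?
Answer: -2129/76 ≈ -28.013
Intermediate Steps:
j(K) = -3 + 1/(19 + K) (j(K) = -3 + 1/((9 + 10) + K) = -3 + 1/(19 + K))
S(t) = 0 (S(t) = -3*0 = 0)
h(V) = -5/4 (h(V) = -5/4 + (V*0)/4 = -5/4 + (¼)*0 = -5/4 + 0 = -5/4)
j(19)*(-6 + 9)² + h(6) = ((-56 - 3*19)/(19 + 19))*(-6 + 9)² - 5/4 = ((-56 - 57)/38)*3² - 5/4 = ((1/38)*(-113))*9 - 5/4 = -113/38*9 - 5/4 = -1017/38 - 5/4 = -2129/76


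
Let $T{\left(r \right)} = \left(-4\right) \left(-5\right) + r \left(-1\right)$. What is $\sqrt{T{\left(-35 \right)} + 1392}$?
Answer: $\sqrt{1447} \approx 38.039$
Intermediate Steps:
$T{\left(r \right)} = 20 - r$
$\sqrt{T{\left(-35 \right)} + 1392} = \sqrt{\left(20 - -35\right) + 1392} = \sqrt{\left(20 + 35\right) + 1392} = \sqrt{55 + 1392} = \sqrt{1447}$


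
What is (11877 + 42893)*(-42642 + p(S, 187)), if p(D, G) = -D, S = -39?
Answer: -2333366310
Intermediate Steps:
(11877 + 42893)*(-42642 + p(S, 187)) = (11877 + 42893)*(-42642 - 1*(-39)) = 54770*(-42642 + 39) = 54770*(-42603) = -2333366310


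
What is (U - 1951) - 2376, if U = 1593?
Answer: -2734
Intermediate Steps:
(U - 1951) - 2376 = (1593 - 1951) - 2376 = -358 - 2376 = -2734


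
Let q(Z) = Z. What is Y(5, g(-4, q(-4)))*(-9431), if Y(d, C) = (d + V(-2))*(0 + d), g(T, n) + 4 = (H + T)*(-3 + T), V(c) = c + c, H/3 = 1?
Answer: -47155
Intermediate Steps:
H = 3 (H = 3*1 = 3)
V(c) = 2*c
g(T, n) = -4 + (-3 + T)*(3 + T) (g(T, n) = -4 + (3 + T)*(-3 + T) = -4 + (-3 + T)*(3 + T))
Y(d, C) = d*(-4 + d) (Y(d, C) = (d + 2*(-2))*(0 + d) = (d - 4)*d = (-4 + d)*d = d*(-4 + d))
Y(5, g(-4, q(-4)))*(-9431) = (5*(-4 + 5))*(-9431) = (5*1)*(-9431) = 5*(-9431) = -47155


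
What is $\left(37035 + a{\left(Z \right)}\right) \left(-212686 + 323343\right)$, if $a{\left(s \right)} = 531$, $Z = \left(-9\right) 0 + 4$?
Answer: $4156940862$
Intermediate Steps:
$Z = 4$ ($Z = 0 + 4 = 4$)
$\left(37035 + a{\left(Z \right)}\right) \left(-212686 + 323343\right) = \left(37035 + 531\right) \left(-212686 + 323343\right) = 37566 \cdot 110657 = 4156940862$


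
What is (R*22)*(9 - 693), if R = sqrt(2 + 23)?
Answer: -75240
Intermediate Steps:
R = 5 (R = sqrt(25) = 5)
(R*22)*(9 - 693) = (5*22)*(9 - 693) = 110*(-684) = -75240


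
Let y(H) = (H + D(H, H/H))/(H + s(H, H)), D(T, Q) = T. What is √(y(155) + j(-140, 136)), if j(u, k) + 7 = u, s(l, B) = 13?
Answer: I*√256053/42 ≈ 12.048*I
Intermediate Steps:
j(u, k) = -7 + u
y(H) = 2*H/(13 + H) (y(H) = (H + H)/(H + 13) = (2*H)/(13 + H) = 2*H/(13 + H))
√(y(155) + j(-140, 136)) = √(2*155/(13 + 155) + (-7 - 140)) = √(2*155/168 - 147) = √(2*155*(1/168) - 147) = √(155/84 - 147) = √(-12193/84) = I*√256053/42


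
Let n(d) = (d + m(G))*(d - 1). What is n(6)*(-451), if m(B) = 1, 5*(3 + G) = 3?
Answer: -15785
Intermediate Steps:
G = -12/5 (G = -3 + (1/5)*3 = -3 + 3/5 = -12/5 ≈ -2.4000)
n(d) = (1 + d)*(-1 + d) (n(d) = (d + 1)*(d - 1) = (1 + d)*(-1 + d))
n(6)*(-451) = (-1 + 6**2)*(-451) = (-1 + 36)*(-451) = 35*(-451) = -15785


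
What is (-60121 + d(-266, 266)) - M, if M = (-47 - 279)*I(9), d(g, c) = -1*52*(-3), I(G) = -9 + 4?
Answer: -61595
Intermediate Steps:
I(G) = -5
d(g, c) = 156 (d(g, c) = -52*(-3) = 156)
M = 1630 (M = (-47 - 279)*(-5) = -326*(-5) = 1630)
(-60121 + d(-266, 266)) - M = (-60121 + 156) - 1*1630 = -59965 - 1630 = -61595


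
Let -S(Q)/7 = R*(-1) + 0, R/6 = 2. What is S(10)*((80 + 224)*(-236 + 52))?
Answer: -4698624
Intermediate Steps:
R = 12 (R = 6*2 = 12)
S(Q) = 84 (S(Q) = -7*(12*(-1) + 0) = -7*(-12 + 0) = -7*(-12) = 84)
S(10)*((80 + 224)*(-236 + 52)) = 84*((80 + 224)*(-236 + 52)) = 84*(304*(-184)) = 84*(-55936) = -4698624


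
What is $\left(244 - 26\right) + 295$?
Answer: $513$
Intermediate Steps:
$\left(244 - 26\right) + 295 = 218 + 295 = 513$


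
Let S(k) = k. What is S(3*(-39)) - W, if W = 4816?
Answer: -4933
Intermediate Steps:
S(3*(-39)) - W = 3*(-39) - 1*4816 = -117 - 4816 = -4933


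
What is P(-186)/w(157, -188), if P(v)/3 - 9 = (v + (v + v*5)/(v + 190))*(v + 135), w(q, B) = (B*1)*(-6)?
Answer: 5931/94 ≈ 63.096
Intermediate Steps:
w(q, B) = -6*B (w(q, B) = B*(-6) = -6*B)
P(v) = 27 + 3*(135 + v)*(v + 6*v/(190 + v)) (P(v) = 27 + 3*((v + (v + v*5)/(v + 190))*(v + 135)) = 27 + 3*((v + (v + 5*v)/(190 + v))*(135 + v)) = 27 + 3*((v + (6*v)/(190 + v))*(135 + v)) = 27 + 3*((v + 6*v/(190 + v))*(135 + v)) = 27 + 3*((135 + v)*(v + 6*v/(190 + v))) = 27 + 3*(135 + v)*(v + 6*v/(190 + v)))
P(-186)/w(157, -188) = (3*(1710 + (-186)**3 + 331*(-186)**2 + 26469*(-186))/(190 - 186))/((-6*(-188))) = (3*(1710 - 6434856 + 331*34596 - 4923234)/4)/1128 = (3*(1/4)*(1710 - 6434856 + 11451276 - 4923234))*(1/1128) = (3*(1/4)*94896)*(1/1128) = 71172*(1/1128) = 5931/94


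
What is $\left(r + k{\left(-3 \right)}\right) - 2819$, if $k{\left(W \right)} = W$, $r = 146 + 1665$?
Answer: $-1011$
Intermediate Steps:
$r = 1811$
$\left(r + k{\left(-3 \right)}\right) - 2819 = \left(1811 - 3\right) - 2819 = 1808 - 2819 = -1011$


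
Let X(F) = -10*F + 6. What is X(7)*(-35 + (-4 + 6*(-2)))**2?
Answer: -166464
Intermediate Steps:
X(F) = 6 - 10*F
X(7)*(-35 + (-4 + 6*(-2)))**2 = (6 - 10*7)*(-35 + (-4 + 6*(-2)))**2 = (6 - 70)*(-35 + (-4 - 12))**2 = -64*(-35 - 16)**2 = -64*(-51)**2 = -64*2601 = -166464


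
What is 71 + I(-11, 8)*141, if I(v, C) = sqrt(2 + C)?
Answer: 71 + 141*sqrt(10) ≈ 516.88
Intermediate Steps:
71 + I(-11, 8)*141 = 71 + sqrt(2 + 8)*141 = 71 + sqrt(10)*141 = 71 + 141*sqrt(10)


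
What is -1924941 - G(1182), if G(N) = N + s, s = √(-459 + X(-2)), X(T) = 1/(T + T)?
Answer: -1926123 - I*√1837/2 ≈ -1.9261e+6 - 21.43*I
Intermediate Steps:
X(T) = 1/(2*T)
s = I*√1837/2 (s = √(-459 + (½)/(-2)) = √(-459 + (½)*(-½)) = √(-459 - ¼) = √(-1837/4) = I*√1837/2 ≈ 21.43*I)
G(N) = N + I*√1837/2
-1924941 - G(1182) = -1924941 - (1182 + I*√1837/2) = -1924941 + (-1182 - I*√1837/2) = -1926123 - I*√1837/2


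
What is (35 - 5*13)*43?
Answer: -1290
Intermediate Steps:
(35 - 5*13)*43 = (35 - 65)*43 = -30*43 = -1290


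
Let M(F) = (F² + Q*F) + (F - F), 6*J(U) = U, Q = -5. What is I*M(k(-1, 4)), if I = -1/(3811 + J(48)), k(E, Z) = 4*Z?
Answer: -176/3819 ≈ -0.046085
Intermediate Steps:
J(U) = U/6
M(F) = F² - 5*F (M(F) = (F² - 5*F) + (F - F) = (F² - 5*F) + 0 = F² - 5*F)
I = -1/3819 (I = -1/(3811 + (⅙)*48) = -1/(3811 + 8) = -1/3819 ≈ -0.00026185)
I*M(k(-1, 4)) = -4*4*(-5 + 4*4)/3819 = -16*(-5 + 16)/3819 = -16*11/3819 = -1/3819*176 = -176/3819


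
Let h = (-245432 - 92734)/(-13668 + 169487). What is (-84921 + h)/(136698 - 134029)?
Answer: -13232643465/415880911 ≈ -31.818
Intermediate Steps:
h = -338166/155819 ≈ -2.1702
(-84921 + h)/(136698 - 134029) = (-84921 - 338166/155819)/(136698 - 134029) = -13232643465/155819/2669 = -13232643465/155819*1/2669 = -13232643465/415880911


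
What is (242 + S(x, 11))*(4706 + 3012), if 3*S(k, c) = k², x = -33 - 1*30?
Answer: 12078670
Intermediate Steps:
x = -63 (x = -33 - 30 = -63)
S(k, c) = k²/3
(242 + S(x, 11))*(4706 + 3012) = (242 + (⅓)*(-63)²)*(4706 + 3012) = (242 + (⅓)*3969)*7718 = (242 + 1323)*7718 = 1565*7718 = 12078670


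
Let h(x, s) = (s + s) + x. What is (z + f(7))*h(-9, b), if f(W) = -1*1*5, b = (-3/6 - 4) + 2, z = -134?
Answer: 1946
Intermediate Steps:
b = -5/2 (b = (-3*⅙ - 4) + 2 = (-½ - 4) + 2 = -9/2 + 2 = -5/2 ≈ -2.5000)
h(x, s) = x + 2*s (h(x, s) = 2*s + x = x + 2*s)
f(W) = -5 (f(W) = -1*5 = -5)
(z + f(7))*h(-9, b) = (-134 - 5)*(-9 + 2*(-5/2)) = -139*(-9 - 5) = -139*(-14) = 1946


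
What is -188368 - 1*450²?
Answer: -390868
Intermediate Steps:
-188368 - 1*450² = -188368 - 1*202500 = -188368 - 202500 = -390868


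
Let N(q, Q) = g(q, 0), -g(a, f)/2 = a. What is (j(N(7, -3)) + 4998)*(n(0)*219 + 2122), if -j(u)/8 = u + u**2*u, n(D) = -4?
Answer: 33719252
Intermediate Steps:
g(a, f) = -2*a
N(q, Q) = -2*q
j(u) = -8*u - 8*u**3 (j(u) = -8*(u + u**2*u) = -8*(u + u**3) = -8*u - 8*u**3)
(j(N(7, -3)) + 4998)*(n(0)*219 + 2122) = (-8*(-2*7)*(1 + (-2*7)**2) + 4998)*(-4*219 + 2122) = (-8*(-14)*(1 + (-14)**2) + 4998)*(-876 + 2122) = (-8*(-14)*(1 + 196) + 4998)*1246 = (-8*(-14)*197 + 4998)*1246 = (22064 + 4998)*1246 = 27062*1246 = 33719252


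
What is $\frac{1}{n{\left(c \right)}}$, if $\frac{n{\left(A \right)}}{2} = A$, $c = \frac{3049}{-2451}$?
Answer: $- \frac{2451}{6098} \approx -0.40194$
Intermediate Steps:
$c = - \frac{3049}{2451}$ ($c = 3049 \left(- \frac{1}{2451}\right) = - \frac{3049}{2451} \approx -1.244$)
$n{\left(A \right)} = 2 A$
$\frac{1}{n{\left(c \right)}} = \frac{1}{2 \left(- \frac{3049}{2451}\right)} = \frac{1}{- \frac{6098}{2451}} = - \frac{2451}{6098}$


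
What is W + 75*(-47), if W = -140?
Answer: -3665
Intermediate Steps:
W + 75*(-47) = -140 + 75*(-47) = -140 - 3525 = -3665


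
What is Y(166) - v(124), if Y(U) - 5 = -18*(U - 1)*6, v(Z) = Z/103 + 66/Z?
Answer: -113777677/6386 ≈ -17817.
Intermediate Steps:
v(Z) = 66/Z + Z/103 (v(Z) = Z*(1/103) + 66/Z = Z/103 + 66/Z = 66/Z + Z/103)
Y(U) = 113 - 108*U (Y(U) = 5 - 18*(U - 1)*6 = 5 - 18*(-1 + U)*6 = 5 - 6*(-3 + 3*U)*6 = 5 + (18 - 18*U)*6 = 5 + (108 - 108*U) = 113 - 108*U)
Y(166) - v(124) = (113 - 108*166) - (66/124 + (1/103)*124) = (113 - 17928) - (66*(1/124) + 124/103) = -17815 - (33/62 + 124/103) = -17815 - 1*11087/6386 = -17815 - 11087/6386 = -113777677/6386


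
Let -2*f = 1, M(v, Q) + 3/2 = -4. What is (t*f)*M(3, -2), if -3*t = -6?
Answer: 11/2 ≈ 5.5000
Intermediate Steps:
t = 2 (t = -⅓*(-6) = 2)
M(v, Q) = -11/2 (M(v, Q) = -3/2 - 4 = -11/2)
f = -½ (f = -½*1 = -½ ≈ -0.50000)
(t*f)*M(3, -2) = (2*(-½))*(-11/2) = -1*(-11/2) = 11/2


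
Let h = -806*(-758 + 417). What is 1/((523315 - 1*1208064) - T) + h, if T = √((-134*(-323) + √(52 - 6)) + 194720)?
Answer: 274846 - 1/(684749 + √(238002 + √46)) ≈ 2.7485e+5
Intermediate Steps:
h = 274846 (h = -806*(-341) = 274846)
T = √(238002 + √46) (T = √((43282 + √46) + 194720) = √(238002 + √46) ≈ 487.86)
1/((523315 - 1*1208064) - T) + h = 1/((523315 - 1*1208064) - √(238002 + √46)) + 274846 = 1/((523315 - 1208064) - √(238002 + √46)) + 274846 = 1/(-684749 - √(238002 + √46)) + 274846 = 274846 + 1/(-684749 - √(238002 + √46))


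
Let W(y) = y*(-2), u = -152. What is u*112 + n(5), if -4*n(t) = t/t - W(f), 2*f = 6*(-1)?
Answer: -68091/4 ≈ -17023.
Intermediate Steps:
f = -3 (f = (6*(-1))/2 = (½)*(-6) = -3)
W(y) = -2*y
n(t) = 5/4 (n(t) = -(t/t - (-2)*(-3))/4 = -(1 - 1*6)/4 = -(1 - 6)/4 = -¼*(-5) = 5/4)
u*112 + n(5) = -152*112 + 5/4 = -17024 + 5/4 = -68091/4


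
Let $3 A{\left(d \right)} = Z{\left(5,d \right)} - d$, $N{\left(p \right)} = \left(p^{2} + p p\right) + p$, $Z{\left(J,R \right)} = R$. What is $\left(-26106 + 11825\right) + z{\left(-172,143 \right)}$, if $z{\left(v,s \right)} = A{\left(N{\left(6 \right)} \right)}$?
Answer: $-14281$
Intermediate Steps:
$N{\left(p \right)} = p + 2 p^{2}$ ($N{\left(p \right)} = \left(p^{2} + p^{2}\right) + p = 2 p^{2} + p = p + 2 p^{2}$)
$A{\left(d \right)} = 0$ ($A{\left(d \right)} = \frac{d - d}{3} = \frac{1}{3} \cdot 0 = 0$)
$z{\left(v,s \right)} = 0$
$\left(-26106 + 11825\right) + z{\left(-172,143 \right)} = \left(-26106 + 11825\right) + 0 = -14281 + 0 = -14281$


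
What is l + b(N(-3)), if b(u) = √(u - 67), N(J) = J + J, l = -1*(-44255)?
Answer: 44255 + I*√73 ≈ 44255.0 + 8.544*I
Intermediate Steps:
l = 44255
N(J) = 2*J
b(u) = √(-67 + u)
l + b(N(-3)) = 44255 + √(-67 + 2*(-3)) = 44255 + √(-67 - 6) = 44255 + √(-73) = 44255 + I*√73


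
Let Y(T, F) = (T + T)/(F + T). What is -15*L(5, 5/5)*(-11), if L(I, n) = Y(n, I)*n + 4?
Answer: 715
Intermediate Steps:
Y(T, F) = 2*T/(F + T) (Y(T, F) = (2*T)/(F + T) = 2*T/(F + T))
L(I, n) = 4 + 2*n²/(I + n) (L(I, n) = (2*n/(I + n))*n + 4 = 2*n²/(I + n) + 4 = 4 + 2*n²/(I + n))
-15*L(5, 5/5)*(-11) = -30*((5/5)² + 2*5 + 2*(5/5))/(5 + 5/5)*(-11) = -30*((5*(⅕))² + 10 + 2*(5*(⅕)))/(5 + 5*(⅕))*(-11) = -30*(1² + 10 + 2*1)/(5 + 1)*(-11) = -30*(1 + 10 + 2)/6*(-11) = -30*13/6*(-11) = -15*13/3*(-11) = -65*(-11) = 715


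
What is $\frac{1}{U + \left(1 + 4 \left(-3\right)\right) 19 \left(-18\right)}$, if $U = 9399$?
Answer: $\frac{1}{13161} \approx 7.5982 \cdot 10^{-5}$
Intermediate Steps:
$\frac{1}{U + \left(1 + 4 \left(-3\right)\right) 19 \left(-18\right)} = \frac{1}{9399 + \left(1 + 4 \left(-3\right)\right) 19 \left(-18\right)} = \frac{1}{9399 + \left(1 - 12\right) 19 \left(-18\right)} = \frac{1}{9399 + \left(-11\right) 19 \left(-18\right)} = \frac{1}{9399 - -3762} = \frac{1}{9399 + 3762} = \frac{1}{13161}$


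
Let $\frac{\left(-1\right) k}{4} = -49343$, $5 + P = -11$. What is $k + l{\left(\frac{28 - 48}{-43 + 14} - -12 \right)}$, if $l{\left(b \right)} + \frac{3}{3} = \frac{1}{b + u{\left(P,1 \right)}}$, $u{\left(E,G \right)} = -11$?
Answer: $\frac{9671208}{49} \approx 1.9737 \cdot 10^{5}$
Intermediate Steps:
$P = -16$ ($P = -5 - 11 = -16$)
$l{\left(b \right)} = -1 + \frac{1}{-11 + b}$ ($l{\left(b \right)} = -1 + \frac{1}{b - 11} = -1 + \frac{1}{-11 + b}$)
$k = 197372$ ($k = \left(-4\right) \left(-49343\right) = 197372$)
$k + l{\left(\frac{28 - 48}{-43 + 14} - -12 \right)} = 197372 + \frac{12 - \left(\frac{28 - 48}{-43 + 14} - -12\right)}{-11 + \left(\frac{28 - 48}{-43 + 14} - -12\right)} = 197372 + \frac{12 - \left(- \frac{20}{-29} + 12\right)}{-11 + \left(- \frac{20}{-29} + 12\right)} = 197372 + \frac{12 - \left(\left(-20\right) \left(- \frac{1}{29}\right) + 12\right)}{-11 + \left(\left(-20\right) \left(- \frac{1}{29}\right) + 12\right)} = 197372 + \frac{12 - \left(\frac{20}{29} + 12\right)}{-11 + \left(\frac{20}{29} + 12\right)} = 197372 + \frac{12 - \frac{368}{29}}{-11 + \frac{368}{29}} = 197372 + \frac{12 - \frac{368}{29}}{\frac{49}{29}} = 197372 + \frac{29}{49} \left(- \frac{20}{29}\right) = 197372 - \frac{20}{49} = \frac{9671208}{49}$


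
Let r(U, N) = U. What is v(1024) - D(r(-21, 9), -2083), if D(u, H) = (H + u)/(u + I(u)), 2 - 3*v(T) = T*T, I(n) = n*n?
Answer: -12233188/35 ≈ -3.4952e+5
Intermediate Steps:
I(n) = n²
v(T) = ⅔ - T²/3 (v(T) = ⅔ - T*T/3 = ⅔ - T²/3)
D(u, H) = (H + u)/(u + u²)
v(1024) - D(r(-21, 9), -2083) = (⅔ - ⅓*1024²) - (-2083 - 21)/((-21)*(1 - 21)) = (⅔ - ⅓*1048576) - (-1)*(-2104)/(21*(-20)) = (⅔ - 1048576/3) - (-1)*(-1)*(-2104)/(21*20) = -1048574/3 - 1*(-526/105) = -1048574/3 + 526/105 = -12233188/35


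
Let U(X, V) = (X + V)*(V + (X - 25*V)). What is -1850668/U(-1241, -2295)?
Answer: 462667/47593676 ≈ 0.0097212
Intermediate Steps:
U(X, V) = (V + X)*(X - 24*V)
-1850668/U(-1241, -2295) = -1850668/((-1241)² - 24*(-2295)² - 23*(-2295)*(-1241)) = -1850668/(1540081 - 24*5267025 - 65506185) = -1850668/(1540081 - 126408600 - 65506185) = -1850668/(-190374704) = -1850668*(-1/190374704) = 462667/47593676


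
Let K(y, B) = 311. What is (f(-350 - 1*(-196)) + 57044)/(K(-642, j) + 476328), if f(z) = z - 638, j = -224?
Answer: 56252/476639 ≈ 0.11802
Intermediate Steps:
f(z) = -638 + z
(f(-350 - 1*(-196)) + 57044)/(K(-642, j) + 476328) = ((-638 + (-350 - 1*(-196))) + 57044)/(311 + 476328) = ((-638 + (-350 + 196)) + 57044)/476639 = ((-638 - 154) + 57044)*(1/476639) = (-792 + 57044)*(1/476639) = 56252*(1/476639) = 56252/476639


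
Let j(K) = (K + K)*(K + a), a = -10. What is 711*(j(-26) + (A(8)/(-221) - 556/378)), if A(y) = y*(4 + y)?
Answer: 6170846894/4641 ≈ 1.3296e+6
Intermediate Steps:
j(K) = 2*K*(-10 + K) (j(K) = (K + K)*(K - 10) = (2*K)*(-10 + K) = 2*K*(-10 + K))
711*(j(-26) + (A(8)/(-221) - 556/378)) = 711*(2*(-26)*(-10 - 26) + ((8*(4 + 8))/(-221) - 556/378)) = 711*(2*(-26)*(-36) + ((8*12)*(-1/221) - 556*1/378)) = 711*(1872 + (96*(-1/221) - 278/189)) = 711*(1872 + (-96/221 - 278/189)) = 711*(1872 - 79582/41769) = 711*(78111986/41769) = 6170846894/4641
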